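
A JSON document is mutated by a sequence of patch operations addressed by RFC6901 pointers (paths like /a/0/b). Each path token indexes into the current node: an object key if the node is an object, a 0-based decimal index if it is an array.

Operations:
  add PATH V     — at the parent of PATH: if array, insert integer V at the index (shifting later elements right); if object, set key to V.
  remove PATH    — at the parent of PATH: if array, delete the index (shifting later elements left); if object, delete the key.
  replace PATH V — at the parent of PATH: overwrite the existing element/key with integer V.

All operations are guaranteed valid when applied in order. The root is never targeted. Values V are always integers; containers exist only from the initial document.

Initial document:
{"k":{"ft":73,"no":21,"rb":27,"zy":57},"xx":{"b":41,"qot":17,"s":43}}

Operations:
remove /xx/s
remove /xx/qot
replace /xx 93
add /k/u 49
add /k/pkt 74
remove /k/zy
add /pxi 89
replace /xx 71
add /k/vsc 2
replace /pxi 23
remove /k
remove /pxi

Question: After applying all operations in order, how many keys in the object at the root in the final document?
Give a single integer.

Answer: 1

Derivation:
After op 1 (remove /xx/s): {"k":{"ft":73,"no":21,"rb":27,"zy":57},"xx":{"b":41,"qot":17}}
After op 2 (remove /xx/qot): {"k":{"ft":73,"no":21,"rb":27,"zy":57},"xx":{"b":41}}
After op 3 (replace /xx 93): {"k":{"ft":73,"no":21,"rb":27,"zy":57},"xx":93}
After op 4 (add /k/u 49): {"k":{"ft":73,"no":21,"rb":27,"u":49,"zy":57},"xx":93}
After op 5 (add /k/pkt 74): {"k":{"ft":73,"no":21,"pkt":74,"rb":27,"u":49,"zy":57},"xx":93}
After op 6 (remove /k/zy): {"k":{"ft":73,"no":21,"pkt":74,"rb":27,"u":49},"xx":93}
After op 7 (add /pxi 89): {"k":{"ft":73,"no":21,"pkt":74,"rb":27,"u":49},"pxi":89,"xx":93}
After op 8 (replace /xx 71): {"k":{"ft":73,"no":21,"pkt":74,"rb":27,"u":49},"pxi":89,"xx":71}
After op 9 (add /k/vsc 2): {"k":{"ft":73,"no":21,"pkt":74,"rb":27,"u":49,"vsc":2},"pxi":89,"xx":71}
After op 10 (replace /pxi 23): {"k":{"ft":73,"no":21,"pkt":74,"rb":27,"u":49,"vsc":2},"pxi":23,"xx":71}
After op 11 (remove /k): {"pxi":23,"xx":71}
After op 12 (remove /pxi): {"xx":71}
Size at the root: 1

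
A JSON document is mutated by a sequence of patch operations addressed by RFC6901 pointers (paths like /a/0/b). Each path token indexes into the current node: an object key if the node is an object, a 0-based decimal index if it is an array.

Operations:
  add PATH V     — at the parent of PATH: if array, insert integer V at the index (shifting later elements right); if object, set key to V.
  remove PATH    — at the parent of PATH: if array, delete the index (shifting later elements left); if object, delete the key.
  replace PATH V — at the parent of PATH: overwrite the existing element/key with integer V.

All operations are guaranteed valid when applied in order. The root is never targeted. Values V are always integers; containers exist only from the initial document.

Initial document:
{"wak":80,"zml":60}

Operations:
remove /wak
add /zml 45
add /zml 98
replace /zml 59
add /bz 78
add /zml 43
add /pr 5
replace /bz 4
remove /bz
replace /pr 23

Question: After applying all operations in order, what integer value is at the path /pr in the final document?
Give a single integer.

After op 1 (remove /wak): {"zml":60}
After op 2 (add /zml 45): {"zml":45}
After op 3 (add /zml 98): {"zml":98}
After op 4 (replace /zml 59): {"zml":59}
After op 5 (add /bz 78): {"bz":78,"zml":59}
After op 6 (add /zml 43): {"bz":78,"zml":43}
After op 7 (add /pr 5): {"bz":78,"pr":5,"zml":43}
After op 8 (replace /bz 4): {"bz":4,"pr":5,"zml":43}
After op 9 (remove /bz): {"pr":5,"zml":43}
After op 10 (replace /pr 23): {"pr":23,"zml":43}
Value at /pr: 23

Answer: 23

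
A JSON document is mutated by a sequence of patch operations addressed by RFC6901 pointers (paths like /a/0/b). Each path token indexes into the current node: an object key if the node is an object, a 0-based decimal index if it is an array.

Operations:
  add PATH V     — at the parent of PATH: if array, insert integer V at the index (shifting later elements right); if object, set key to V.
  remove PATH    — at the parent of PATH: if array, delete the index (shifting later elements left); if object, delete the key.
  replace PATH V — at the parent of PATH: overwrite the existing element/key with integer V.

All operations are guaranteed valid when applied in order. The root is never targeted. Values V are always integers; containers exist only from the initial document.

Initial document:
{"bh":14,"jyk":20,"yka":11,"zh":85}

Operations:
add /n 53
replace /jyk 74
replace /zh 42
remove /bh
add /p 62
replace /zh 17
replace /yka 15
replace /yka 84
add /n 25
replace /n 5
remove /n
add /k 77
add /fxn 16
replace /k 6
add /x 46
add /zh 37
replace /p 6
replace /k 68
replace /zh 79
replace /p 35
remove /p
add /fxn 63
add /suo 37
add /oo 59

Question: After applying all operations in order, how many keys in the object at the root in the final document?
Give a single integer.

Answer: 8

Derivation:
After op 1 (add /n 53): {"bh":14,"jyk":20,"n":53,"yka":11,"zh":85}
After op 2 (replace /jyk 74): {"bh":14,"jyk":74,"n":53,"yka":11,"zh":85}
After op 3 (replace /zh 42): {"bh":14,"jyk":74,"n":53,"yka":11,"zh":42}
After op 4 (remove /bh): {"jyk":74,"n":53,"yka":11,"zh":42}
After op 5 (add /p 62): {"jyk":74,"n":53,"p":62,"yka":11,"zh":42}
After op 6 (replace /zh 17): {"jyk":74,"n":53,"p":62,"yka":11,"zh":17}
After op 7 (replace /yka 15): {"jyk":74,"n":53,"p":62,"yka":15,"zh":17}
After op 8 (replace /yka 84): {"jyk":74,"n":53,"p":62,"yka":84,"zh":17}
After op 9 (add /n 25): {"jyk":74,"n":25,"p":62,"yka":84,"zh":17}
After op 10 (replace /n 5): {"jyk":74,"n":5,"p":62,"yka":84,"zh":17}
After op 11 (remove /n): {"jyk":74,"p":62,"yka":84,"zh":17}
After op 12 (add /k 77): {"jyk":74,"k":77,"p":62,"yka":84,"zh":17}
After op 13 (add /fxn 16): {"fxn":16,"jyk":74,"k":77,"p":62,"yka":84,"zh":17}
After op 14 (replace /k 6): {"fxn":16,"jyk":74,"k":6,"p":62,"yka":84,"zh":17}
After op 15 (add /x 46): {"fxn":16,"jyk":74,"k":6,"p":62,"x":46,"yka":84,"zh":17}
After op 16 (add /zh 37): {"fxn":16,"jyk":74,"k":6,"p":62,"x":46,"yka":84,"zh":37}
After op 17 (replace /p 6): {"fxn":16,"jyk":74,"k":6,"p":6,"x":46,"yka":84,"zh":37}
After op 18 (replace /k 68): {"fxn":16,"jyk":74,"k":68,"p":6,"x":46,"yka":84,"zh":37}
After op 19 (replace /zh 79): {"fxn":16,"jyk":74,"k":68,"p":6,"x":46,"yka":84,"zh":79}
After op 20 (replace /p 35): {"fxn":16,"jyk":74,"k":68,"p":35,"x":46,"yka":84,"zh":79}
After op 21 (remove /p): {"fxn":16,"jyk":74,"k":68,"x":46,"yka":84,"zh":79}
After op 22 (add /fxn 63): {"fxn":63,"jyk":74,"k":68,"x":46,"yka":84,"zh":79}
After op 23 (add /suo 37): {"fxn":63,"jyk":74,"k":68,"suo":37,"x":46,"yka":84,"zh":79}
After op 24 (add /oo 59): {"fxn":63,"jyk":74,"k":68,"oo":59,"suo":37,"x":46,"yka":84,"zh":79}
Size at the root: 8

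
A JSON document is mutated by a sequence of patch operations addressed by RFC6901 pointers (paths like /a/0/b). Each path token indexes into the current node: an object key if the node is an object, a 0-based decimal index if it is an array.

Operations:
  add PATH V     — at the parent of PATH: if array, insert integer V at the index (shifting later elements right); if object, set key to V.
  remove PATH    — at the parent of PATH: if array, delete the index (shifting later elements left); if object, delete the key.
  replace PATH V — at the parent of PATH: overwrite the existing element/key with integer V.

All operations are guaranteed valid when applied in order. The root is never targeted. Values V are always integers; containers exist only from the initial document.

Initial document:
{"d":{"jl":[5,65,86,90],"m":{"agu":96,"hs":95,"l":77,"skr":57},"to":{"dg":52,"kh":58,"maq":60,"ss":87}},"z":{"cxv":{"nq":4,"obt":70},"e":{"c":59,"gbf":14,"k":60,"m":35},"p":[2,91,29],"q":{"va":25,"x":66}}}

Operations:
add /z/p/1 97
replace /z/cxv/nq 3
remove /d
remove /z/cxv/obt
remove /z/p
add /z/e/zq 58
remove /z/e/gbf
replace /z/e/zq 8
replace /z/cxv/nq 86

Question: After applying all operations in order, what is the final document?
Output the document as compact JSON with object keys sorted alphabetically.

Answer: {"z":{"cxv":{"nq":86},"e":{"c":59,"k":60,"m":35,"zq":8},"q":{"va":25,"x":66}}}

Derivation:
After op 1 (add /z/p/1 97): {"d":{"jl":[5,65,86,90],"m":{"agu":96,"hs":95,"l":77,"skr":57},"to":{"dg":52,"kh":58,"maq":60,"ss":87}},"z":{"cxv":{"nq":4,"obt":70},"e":{"c":59,"gbf":14,"k":60,"m":35},"p":[2,97,91,29],"q":{"va":25,"x":66}}}
After op 2 (replace /z/cxv/nq 3): {"d":{"jl":[5,65,86,90],"m":{"agu":96,"hs":95,"l":77,"skr":57},"to":{"dg":52,"kh":58,"maq":60,"ss":87}},"z":{"cxv":{"nq":3,"obt":70},"e":{"c":59,"gbf":14,"k":60,"m":35},"p":[2,97,91,29],"q":{"va":25,"x":66}}}
After op 3 (remove /d): {"z":{"cxv":{"nq":3,"obt":70},"e":{"c":59,"gbf":14,"k":60,"m":35},"p":[2,97,91,29],"q":{"va":25,"x":66}}}
After op 4 (remove /z/cxv/obt): {"z":{"cxv":{"nq":3},"e":{"c":59,"gbf":14,"k":60,"m":35},"p":[2,97,91,29],"q":{"va":25,"x":66}}}
After op 5 (remove /z/p): {"z":{"cxv":{"nq":3},"e":{"c":59,"gbf":14,"k":60,"m":35},"q":{"va":25,"x":66}}}
After op 6 (add /z/e/zq 58): {"z":{"cxv":{"nq":3},"e":{"c":59,"gbf":14,"k":60,"m":35,"zq":58},"q":{"va":25,"x":66}}}
After op 7 (remove /z/e/gbf): {"z":{"cxv":{"nq":3},"e":{"c":59,"k":60,"m":35,"zq":58},"q":{"va":25,"x":66}}}
After op 8 (replace /z/e/zq 8): {"z":{"cxv":{"nq":3},"e":{"c":59,"k":60,"m":35,"zq":8},"q":{"va":25,"x":66}}}
After op 9 (replace /z/cxv/nq 86): {"z":{"cxv":{"nq":86},"e":{"c":59,"k":60,"m":35,"zq":8},"q":{"va":25,"x":66}}}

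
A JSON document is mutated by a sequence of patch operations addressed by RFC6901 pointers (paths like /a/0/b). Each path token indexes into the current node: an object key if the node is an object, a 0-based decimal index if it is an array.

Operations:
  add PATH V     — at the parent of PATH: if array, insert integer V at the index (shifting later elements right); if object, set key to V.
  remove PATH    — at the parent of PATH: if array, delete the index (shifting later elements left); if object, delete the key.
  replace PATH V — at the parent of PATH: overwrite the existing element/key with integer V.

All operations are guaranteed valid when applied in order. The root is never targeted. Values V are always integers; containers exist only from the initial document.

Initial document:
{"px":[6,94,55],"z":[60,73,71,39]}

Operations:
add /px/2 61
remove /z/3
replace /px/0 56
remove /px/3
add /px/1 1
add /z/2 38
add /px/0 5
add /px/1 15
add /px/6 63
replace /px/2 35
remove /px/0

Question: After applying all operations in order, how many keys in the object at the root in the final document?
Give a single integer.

After op 1 (add /px/2 61): {"px":[6,94,61,55],"z":[60,73,71,39]}
After op 2 (remove /z/3): {"px":[6,94,61,55],"z":[60,73,71]}
After op 3 (replace /px/0 56): {"px":[56,94,61,55],"z":[60,73,71]}
After op 4 (remove /px/3): {"px":[56,94,61],"z":[60,73,71]}
After op 5 (add /px/1 1): {"px":[56,1,94,61],"z":[60,73,71]}
After op 6 (add /z/2 38): {"px":[56,1,94,61],"z":[60,73,38,71]}
After op 7 (add /px/0 5): {"px":[5,56,1,94,61],"z":[60,73,38,71]}
After op 8 (add /px/1 15): {"px":[5,15,56,1,94,61],"z":[60,73,38,71]}
After op 9 (add /px/6 63): {"px":[5,15,56,1,94,61,63],"z":[60,73,38,71]}
After op 10 (replace /px/2 35): {"px":[5,15,35,1,94,61,63],"z":[60,73,38,71]}
After op 11 (remove /px/0): {"px":[15,35,1,94,61,63],"z":[60,73,38,71]}
Size at the root: 2

Answer: 2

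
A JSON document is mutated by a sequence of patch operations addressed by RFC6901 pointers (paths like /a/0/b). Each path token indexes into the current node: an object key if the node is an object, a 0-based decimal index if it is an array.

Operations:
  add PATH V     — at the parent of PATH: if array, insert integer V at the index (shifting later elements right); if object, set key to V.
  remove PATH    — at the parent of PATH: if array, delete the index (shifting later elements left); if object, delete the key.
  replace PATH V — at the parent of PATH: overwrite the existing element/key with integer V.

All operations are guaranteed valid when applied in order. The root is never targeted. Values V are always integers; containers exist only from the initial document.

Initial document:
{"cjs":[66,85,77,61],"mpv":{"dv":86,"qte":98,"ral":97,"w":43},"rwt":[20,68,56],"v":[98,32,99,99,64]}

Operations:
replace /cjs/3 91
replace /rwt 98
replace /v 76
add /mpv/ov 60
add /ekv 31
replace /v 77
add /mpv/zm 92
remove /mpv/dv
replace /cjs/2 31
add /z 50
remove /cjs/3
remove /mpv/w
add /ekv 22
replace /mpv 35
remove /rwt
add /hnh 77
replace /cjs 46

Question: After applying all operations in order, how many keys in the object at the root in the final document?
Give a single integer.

After op 1 (replace /cjs/3 91): {"cjs":[66,85,77,91],"mpv":{"dv":86,"qte":98,"ral":97,"w":43},"rwt":[20,68,56],"v":[98,32,99,99,64]}
After op 2 (replace /rwt 98): {"cjs":[66,85,77,91],"mpv":{"dv":86,"qte":98,"ral":97,"w":43},"rwt":98,"v":[98,32,99,99,64]}
After op 3 (replace /v 76): {"cjs":[66,85,77,91],"mpv":{"dv":86,"qte":98,"ral":97,"w":43},"rwt":98,"v":76}
After op 4 (add /mpv/ov 60): {"cjs":[66,85,77,91],"mpv":{"dv":86,"ov":60,"qte":98,"ral":97,"w":43},"rwt":98,"v":76}
After op 5 (add /ekv 31): {"cjs":[66,85,77,91],"ekv":31,"mpv":{"dv":86,"ov":60,"qte":98,"ral":97,"w":43},"rwt":98,"v":76}
After op 6 (replace /v 77): {"cjs":[66,85,77,91],"ekv":31,"mpv":{"dv":86,"ov":60,"qte":98,"ral":97,"w":43},"rwt":98,"v":77}
After op 7 (add /mpv/zm 92): {"cjs":[66,85,77,91],"ekv":31,"mpv":{"dv":86,"ov":60,"qte":98,"ral":97,"w":43,"zm":92},"rwt":98,"v":77}
After op 8 (remove /mpv/dv): {"cjs":[66,85,77,91],"ekv":31,"mpv":{"ov":60,"qte":98,"ral":97,"w":43,"zm":92},"rwt":98,"v":77}
After op 9 (replace /cjs/2 31): {"cjs":[66,85,31,91],"ekv":31,"mpv":{"ov":60,"qte":98,"ral":97,"w":43,"zm":92},"rwt":98,"v":77}
After op 10 (add /z 50): {"cjs":[66,85,31,91],"ekv":31,"mpv":{"ov":60,"qte":98,"ral":97,"w":43,"zm":92},"rwt":98,"v":77,"z":50}
After op 11 (remove /cjs/3): {"cjs":[66,85,31],"ekv":31,"mpv":{"ov":60,"qte":98,"ral":97,"w":43,"zm":92},"rwt":98,"v":77,"z":50}
After op 12 (remove /mpv/w): {"cjs":[66,85,31],"ekv":31,"mpv":{"ov":60,"qte":98,"ral":97,"zm":92},"rwt":98,"v":77,"z":50}
After op 13 (add /ekv 22): {"cjs":[66,85,31],"ekv":22,"mpv":{"ov":60,"qte":98,"ral":97,"zm":92},"rwt":98,"v":77,"z":50}
After op 14 (replace /mpv 35): {"cjs":[66,85,31],"ekv":22,"mpv":35,"rwt":98,"v":77,"z":50}
After op 15 (remove /rwt): {"cjs":[66,85,31],"ekv":22,"mpv":35,"v":77,"z":50}
After op 16 (add /hnh 77): {"cjs":[66,85,31],"ekv":22,"hnh":77,"mpv":35,"v":77,"z":50}
After op 17 (replace /cjs 46): {"cjs":46,"ekv":22,"hnh":77,"mpv":35,"v":77,"z":50}
Size at the root: 6

Answer: 6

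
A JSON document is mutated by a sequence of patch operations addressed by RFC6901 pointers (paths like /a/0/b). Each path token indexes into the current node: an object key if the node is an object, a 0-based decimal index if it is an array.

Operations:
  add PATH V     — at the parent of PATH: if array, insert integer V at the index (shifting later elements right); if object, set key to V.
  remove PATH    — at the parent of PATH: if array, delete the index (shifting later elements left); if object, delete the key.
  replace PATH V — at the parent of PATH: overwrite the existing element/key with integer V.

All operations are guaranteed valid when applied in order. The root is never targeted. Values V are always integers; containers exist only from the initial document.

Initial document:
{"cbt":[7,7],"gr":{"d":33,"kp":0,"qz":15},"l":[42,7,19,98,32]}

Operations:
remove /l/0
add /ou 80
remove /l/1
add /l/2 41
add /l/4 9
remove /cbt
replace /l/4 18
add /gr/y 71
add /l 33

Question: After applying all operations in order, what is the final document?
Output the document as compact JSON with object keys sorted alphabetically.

After op 1 (remove /l/0): {"cbt":[7,7],"gr":{"d":33,"kp":0,"qz":15},"l":[7,19,98,32]}
After op 2 (add /ou 80): {"cbt":[7,7],"gr":{"d":33,"kp":0,"qz":15},"l":[7,19,98,32],"ou":80}
After op 3 (remove /l/1): {"cbt":[7,7],"gr":{"d":33,"kp":0,"qz":15},"l":[7,98,32],"ou":80}
After op 4 (add /l/2 41): {"cbt":[7,7],"gr":{"d":33,"kp":0,"qz":15},"l":[7,98,41,32],"ou":80}
After op 5 (add /l/4 9): {"cbt":[7,7],"gr":{"d":33,"kp":0,"qz":15},"l":[7,98,41,32,9],"ou":80}
After op 6 (remove /cbt): {"gr":{"d":33,"kp":0,"qz":15},"l":[7,98,41,32,9],"ou":80}
After op 7 (replace /l/4 18): {"gr":{"d":33,"kp":0,"qz":15},"l":[7,98,41,32,18],"ou":80}
After op 8 (add /gr/y 71): {"gr":{"d":33,"kp":0,"qz":15,"y":71},"l":[7,98,41,32,18],"ou":80}
After op 9 (add /l 33): {"gr":{"d":33,"kp":0,"qz":15,"y":71},"l":33,"ou":80}

Answer: {"gr":{"d":33,"kp":0,"qz":15,"y":71},"l":33,"ou":80}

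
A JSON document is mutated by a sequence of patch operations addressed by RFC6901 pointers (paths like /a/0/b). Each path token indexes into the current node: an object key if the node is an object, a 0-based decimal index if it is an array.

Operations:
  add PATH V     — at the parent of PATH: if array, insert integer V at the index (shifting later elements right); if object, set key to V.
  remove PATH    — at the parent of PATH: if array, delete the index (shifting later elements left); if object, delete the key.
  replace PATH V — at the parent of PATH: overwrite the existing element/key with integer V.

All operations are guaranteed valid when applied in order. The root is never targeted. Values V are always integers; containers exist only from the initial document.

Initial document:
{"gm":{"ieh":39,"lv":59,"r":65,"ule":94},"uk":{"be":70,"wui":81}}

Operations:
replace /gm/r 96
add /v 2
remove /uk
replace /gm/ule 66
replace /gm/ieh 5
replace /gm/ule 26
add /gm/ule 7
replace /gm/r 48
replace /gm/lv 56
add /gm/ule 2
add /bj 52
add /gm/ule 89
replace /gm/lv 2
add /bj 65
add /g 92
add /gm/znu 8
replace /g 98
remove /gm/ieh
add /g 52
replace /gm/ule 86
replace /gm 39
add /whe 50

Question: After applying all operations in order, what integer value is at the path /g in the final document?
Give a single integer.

Answer: 52

Derivation:
After op 1 (replace /gm/r 96): {"gm":{"ieh":39,"lv":59,"r":96,"ule":94},"uk":{"be":70,"wui":81}}
After op 2 (add /v 2): {"gm":{"ieh":39,"lv":59,"r":96,"ule":94},"uk":{"be":70,"wui":81},"v":2}
After op 3 (remove /uk): {"gm":{"ieh":39,"lv":59,"r":96,"ule":94},"v":2}
After op 4 (replace /gm/ule 66): {"gm":{"ieh":39,"lv":59,"r":96,"ule":66},"v":2}
After op 5 (replace /gm/ieh 5): {"gm":{"ieh":5,"lv":59,"r":96,"ule":66},"v":2}
After op 6 (replace /gm/ule 26): {"gm":{"ieh":5,"lv":59,"r":96,"ule":26},"v":2}
After op 7 (add /gm/ule 7): {"gm":{"ieh":5,"lv":59,"r":96,"ule":7},"v":2}
After op 8 (replace /gm/r 48): {"gm":{"ieh":5,"lv":59,"r":48,"ule":7},"v":2}
After op 9 (replace /gm/lv 56): {"gm":{"ieh":5,"lv":56,"r":48,"ule":7},"v":2}
After op 10 (add /gm/ule 2): {"gm":{"ieh":5,"lv":56,"r":48,"ule":2},"v":2}
After op 11 (add /bj 52): {"bj":52,"gm":{"ieh":5,"lv":56,"r":48,"ule":2},"v":2}
After op 12 (add /gm/ule 89): {"bj":52,"gm":{"ieh":5,"lv":56,"r":48,"ule":89},"v":2}
After op 13 (replace /gm/lv 2): {"bj":52,"gm":{"ieh":5,"lv":2,"r":48,"ule":89},"v":2}
After op 14 (add /bj 65): {"bj":65,"gm":{"ieh":5,"lv":2,"r":48,"ule":89},"v":2}
After op 15 (add /g 92): {"bj":65,"g":92,"gm":{"ieh":5,"lv":2,"r":48,"ule":89},"v":2}
After op 16 (add /gm/znu 8): {"bj":65,"g":92,"gm":{"ieh":5,"lv":2,"r":48,"ule":89,"znu":8},"v":2}
After op 17 (replace /g 98): {"bj":65,"g":98,"gm":{"ieh":5,"lv":2,"r":48,"ule":89,"znu":8},"v":2}
After op 18 (remove /gm/ieh): {"bj":65,"g":98,"gm":{"lv":2,"r":48,"ule":89,"znu":8},"v":2}
After op 19 (add /g 52): {"bj":65,"g":52,"gm":{"lv":2,"r":48,"ule":89,"znu":8},"v":2}
After op 20 (replace /gm/ule 86): {"bj":65,"g":52,"gm":{"lv":2,"r":48,"ule":86,"znu":8},"v":2}
After op 21 (replace /gm 39): {"bj":65,"g":52,"gm":39,"v":2}
After op 22 (add /whe 50): {"bj":65,"g":52,"gm":39,"v":2,"whe":50}
Value at /g: 52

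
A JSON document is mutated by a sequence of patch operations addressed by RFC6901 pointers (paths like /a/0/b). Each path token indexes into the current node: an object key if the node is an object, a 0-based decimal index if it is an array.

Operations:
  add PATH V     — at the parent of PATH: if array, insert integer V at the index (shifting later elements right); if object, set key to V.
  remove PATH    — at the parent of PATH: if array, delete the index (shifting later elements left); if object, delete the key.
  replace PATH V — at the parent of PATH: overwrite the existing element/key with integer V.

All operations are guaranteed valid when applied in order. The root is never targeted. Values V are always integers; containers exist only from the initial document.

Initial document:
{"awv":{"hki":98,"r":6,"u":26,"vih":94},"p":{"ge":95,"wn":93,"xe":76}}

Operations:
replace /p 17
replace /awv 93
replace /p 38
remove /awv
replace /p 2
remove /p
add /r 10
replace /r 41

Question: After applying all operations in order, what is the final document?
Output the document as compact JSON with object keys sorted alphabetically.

After op 1 (replace /p 17): {"awv":{"hki":98,"r":6,"u":26,"vih":94},"p":17}
After op 2 (replace /awv 93): {"awv":93,"p":17}
After op 3 (replace /p 38): {"awv":93,"p":38}
After op 4 (remove /awv): {"p":38}
After op 5 (replace /p 2): {"p":2}
After op 6 (remove /p): {}
After op 7 (add /r 10): {"r":10}
After op 8 (replace /r 41): {"r":41}

Answer: {"r":41}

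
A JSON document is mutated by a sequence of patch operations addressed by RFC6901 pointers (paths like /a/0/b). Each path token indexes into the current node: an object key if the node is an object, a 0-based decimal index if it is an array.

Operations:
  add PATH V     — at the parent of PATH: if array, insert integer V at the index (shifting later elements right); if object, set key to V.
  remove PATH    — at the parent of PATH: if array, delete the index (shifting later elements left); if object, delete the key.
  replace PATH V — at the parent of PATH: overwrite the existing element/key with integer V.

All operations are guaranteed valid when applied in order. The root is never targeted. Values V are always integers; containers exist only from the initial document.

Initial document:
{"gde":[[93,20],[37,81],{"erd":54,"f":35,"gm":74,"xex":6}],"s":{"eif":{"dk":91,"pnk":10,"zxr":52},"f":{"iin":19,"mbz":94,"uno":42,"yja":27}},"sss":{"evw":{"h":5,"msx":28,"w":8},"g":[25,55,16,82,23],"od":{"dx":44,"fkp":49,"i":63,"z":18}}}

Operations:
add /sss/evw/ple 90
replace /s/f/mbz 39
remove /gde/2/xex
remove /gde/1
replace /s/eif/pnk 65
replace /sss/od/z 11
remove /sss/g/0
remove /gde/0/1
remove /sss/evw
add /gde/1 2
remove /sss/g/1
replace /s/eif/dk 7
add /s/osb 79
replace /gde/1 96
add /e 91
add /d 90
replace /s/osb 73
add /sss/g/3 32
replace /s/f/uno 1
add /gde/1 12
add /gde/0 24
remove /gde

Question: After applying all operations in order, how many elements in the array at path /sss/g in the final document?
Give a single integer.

After op 1 (add /sss/evw/ple 90): {"gde":[[93,20],[37,81],{"erd":54,"f":35,"gm":74,"xex":6}],"s":{"eif":{"dk":91,"pnk":10,"zxr":52},"f":{"iin":19,"mbz":94,"uno":42,"yja":27}},"sss":{"evw":{"h":5,"msx":28,"ple":90,"w":8},"g":[25,55,16,82,23],"od":{"dx":44,"fkp":49,"i":63,"z":18}}}
After op 2 (replace /s/f/mbz 39): {"gde":[[93,20],[37,81],{"erd":54,"f":35,"gm":74,"xex":6}],"s":{"eif":{"dk":91,"pnk":10,"zxr":52},"f":{"iin":19,"mbz":39,"uno":42,"yja":27}},"sss":{"evw":{"h":5,"msx":28,"ple":90,"w":8},"g":[25,55,16,82,23],"od":{"dx":44,"fkp":49,"i":63,"z":18}}}
After op 3 (remove /gde/2/xex): {"gde":[[93,20],[37,81],{"erd":54,"f":35,"gm":74}],"s":{"eif":{"dk":91,"pnk":10,"zxr":52},"f":{"iin":19,"mbz":39,"uno":42,"yja":27}},"sss":{"evw":{"h":5,"msx":28,"ple":90,"w":8},"g":[25,55,16,82,23],"od":{"dx":44,"fkp":49,"i":63,"z":18}}}
After op 4 (remove /gde/1): {"gde":[[93,20],{"erd":54,"f":35,"gm":74}],"s":{"eif":{"dk":91,"pnk":10,"zxr":52},"f":{"iin":19,"mbz":39,"uno":42,"yja":27}},"sss":{"evw":{"h":5,"msx":28,"ple":90,"w":8},"g":[25,55,16,82,23],"od":{"dx":44,"fkp":49,"i":63,"z":18}}}
After op 5 (replace /s/eif/pnk 65): {"gde":[[93,20],{"erd":54,"f":35,"gm":74}],"s":{"eif":{"dk":91,"pnk":65,"zxr":52},"f":{"iin":19,"mbz":39,"uno":42,"yja":27}},"sss":{"evw":{"h":5,"msx":28,"ple":90,"w":8},"g":[25,55,16,82,23],"od":{"dx":44,"fkp":49,"i":63,"z":18}}}
After op 6 (replace /sss/od/z 11): {"gde":[[93,20],{"erd":54,"f":35,"gm":74}],"s":{"eif":{"dk":91,"pnk":65,"zxr":52},"f":{"iin":19,"mbz":39,"uno":42,"yja":27}},"sss":{"evw":{"h":5,"msx":28,"ple":90,"w":8},"g":[25,55,16,82,23],"od":{"dx":44,"fkp":49,"i":63,"z":11}}}
After op 7 (remove /sss/g/0): {"gde":[[93,20],{"erd":54,"f":35,"gm":74}],"s":{"eif":{"dk":91,"pnk":65,"zxr":52},"f":{"iin":19,"mbz":39,"uno":42,"yja":27}},"sss":{"evw":{"h":5,"msx":28,"ple":90,"w":8},"g":[55,16,82,23],"od":{"dx":44,"fkp":49,"i":63,"z":11}}}
After op 8 (remove /gde/0/1): {"gde":[[93],{"erd":54,"f":35,"gm":74}],"s":{"eif":{"dk":91,"pnk":65,"zxr":52},"f":{"iin":19,"mbz":39,"uno":42,"yja":27}},"sss":{"evw":{"h":5,"msx":28,"ple":90,"w":8},"g":[55,16,82,23],"od":{"dx":44,"fkp":49,"i":63,"z":11}}}
After op 9 (remove /sss/evw): {"gde":[[93],{"erd":54,"f":35,"gm":74}],"s":{"eif":{"dk":91,"pnk":65,"zxr":52},"f":{"iin":19,"mbz":39,"uno":42,"yja":27}},"sss":{"g":[55,16,82,23],"od":{"dx":44,"fkp":49,"i":63,"z":11}}}
After op 10 (add /gde/1 2): {"gde":[[93],2,{"erd":54,"f":35,"gm":74}],"s":{"eif":{"dk":91,"pnk":65,"zxr":52},"f":{"iin":19,"mbz":39,"uno":42,"yja":27}},"sss":{"g":[55,16,82,23],"od":{"dx":44,"fkp":49,"i":63,"z":11}}}
After op 11 (remove /sss/g/1): {"gde":[[93],2,{"erd":54,"f":35,"gm":74}],"s":{"eif":{"dk":91,"pnk":65,"zxr":52},"f":{"iin":19,"mbz":39,"uno":42,"yja":27}},"sss":{"g":[55,82,23],"od":{"dx":44,"fkp":49,"i":63,"z":11}}}
After op 12 (replace /s/eif/dk 7): {"gde":[[93],2,{"erd":54,"f":35,"gm":74}],"s":{"eif":{"dk":7,"pnk":65,"zxr":52},"f":{"iin":19,"mbz":39,"uno":42,"yja":27}},"sss":{"g":[55,82,23],"od":{"dx":44,"fkp":49,"i":63,"z":11}}}
After op 13 (add /s/osb 79): {"gde":[[93],2,{"erd":54,"f":35,"gm":74}],"s":{"eif":{"dk":7,"pnk":65,"zxr":52},"f":{"iin":19,"mbz":39,"uno":42,"yja":27},"osb":79},"sss":{"g":[55,82,23],"od":{"dx":44,"fkp":49,"i":63,"z":11}}}
After op 14 (replace /gde/1 96): {"gde":[[93],96,{"erd":54,"f":35,"gm":74}],"s":{"eif":{"dk":7,"pnk":65,"zxr":52},"f":{"iin":19,"mbz":39,"uno":42,"yja":27},"osb":79},"sss":{"g":[55,82,23],"od":{"dx":44,"fkp":49,"i":63,"z":11}}}
After op 15 (add /e 91): {"e":91,"gde":[[93],96,{"erd":54,"f":35,"gm":74}],"s":{"eif":{"dk":7,"pnk":65,"zxr":52},"f":{"iin":19,"mbz":39,"uno":42,"yja":27},"osb":79},"sss":{"g":[55,82,23],"od":{"dx":44,"fkp":49,"i":63,"z":11}}}
After op 16 (add /d 90): {"d":90,"e":91,"gde":[[93],96,{"erd":54,"f":35,"gm":74}],"s":{"eif":{"dk":7,"pnk":65,"zxr":52},"f":{"iin":19,"mbz":39,"uno":42,"yja":27},"osb":79},"sss":{"g":[55,82,23],"od":{"dx":44,"fkp":49,"i":63,"z":11}}}
After op 17 (replace /s/osb 73): {"d":90,"e":91,"gde":[[93],96,{"erd":54,"f":35,"gm":74}],"s":{"eif":{"dk":7,"pnk":65,"zxr":52},"f":{"iin":19,"mbz":39,"uno":42,"yja":27},"osb":73},"sss":{"g":[55,82,23],"od":{"dx":44,"fkp":49,"i":63,"z":11}}}
After op 18 (add /sss/g/3 32): {"d":90,"e":91,"gde":[[93],96,{"erd":54,"f":35,"gm":74}],"s":{"eif":{"dk":7,"pnk":65,"zxr":52},"f":{"iin":19,"mbz":39,"uno":42,"yja":27},"osb":73},"sss":{"g":[55,82,23,32],"od":{"dx":44,"fkp":49,"i":63,"z":11}}}
After op 19 (replace /s/f/uno 1): {"d":90,"e":91,"gde":[[93],96,{"erd":54,"f":35,"gm":74}],"s":{"eif":{"dk":7,"pnk":65,"zxr":52},"f":{"iin":19,"mbz":39,"uno":1,"yja":27},"osb":73},"sss":{"g":[55,82,23,32],"od":{"dx":44,"fkp":49,"i":63,"z":11}}}
After op 20 (add /gde/1 12): {"d":90,"e":91,"gde":[[93],12,96,{"erd":54,"f":35,"gm":74}],"s":{"eif":{"dk":7,"pnk":65,"zxr":52},"f":{"iin":19,"mbz":39,"uno":1,"yja":27},"osb":73},"sss":{"g":[55,82,23,32],"od":{"dx":44,"fkp":49,"i":63,"z":11}}}
After op 21 (add /gde/0 24): {"d":90,"e":91,"gde":[24,[93],12,96,{"erd":54,"f":35,"gm":74}],"s":{"eif":{"dk":7,"pnk":65,"zxr":52},"f":{"iin":19,"mbz":39,"uno":1,"yja":27},"osb":73},"sss":{"g":[55,82,23,32],"od":{"dx":44,"fkp":49,"i":63,"z":11}}}
After op 22 (remove /gde): {"d":90,"e":91,"s":{"eif":{"dk":7,"pnk":65,"zxr":52},"f":{"iin":19,"mbz":39,"uno":1,"yja":27},"osb":73},"sss":{"g":[55,82,23,32],"od":{"dx":44,"fkp":49,"i":63,"z":11}}}
Size at path /sss/g: 4

Answer: 4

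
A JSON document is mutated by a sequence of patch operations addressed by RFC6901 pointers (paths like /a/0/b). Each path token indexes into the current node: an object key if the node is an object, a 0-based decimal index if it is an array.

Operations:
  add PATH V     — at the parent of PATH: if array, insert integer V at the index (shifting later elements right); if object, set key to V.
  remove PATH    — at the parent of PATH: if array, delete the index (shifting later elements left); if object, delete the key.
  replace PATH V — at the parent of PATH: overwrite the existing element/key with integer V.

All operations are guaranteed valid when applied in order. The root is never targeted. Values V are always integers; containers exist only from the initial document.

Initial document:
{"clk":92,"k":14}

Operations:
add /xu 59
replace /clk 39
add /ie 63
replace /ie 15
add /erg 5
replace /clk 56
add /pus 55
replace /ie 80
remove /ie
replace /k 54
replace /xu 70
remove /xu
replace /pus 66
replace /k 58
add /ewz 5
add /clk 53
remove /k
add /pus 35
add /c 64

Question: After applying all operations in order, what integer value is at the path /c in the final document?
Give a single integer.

After op 1 (add /xu 59): {"clk":92,"k":14,"xu":59}
After op 2 (replace /clk 39): {"clk":39,"k":14,"xu":59}
After op 3 (add /ie 63): {"clk":39,"ie":63,"k":14,"xu":59}
After op 4 (replace /ie 15): {"clk":39,"ie":15,"k":14,"xu":59}
After op 5 (add /erg 5): {"clk":39,"erg":5,"ie":15,"k":14,"xu":59}
After op 6 (replace /clk 56): {"clk":56,"erg":5,"ie":15,"k":14,"xu":59}
After op 7 (add /pus 55): {"clk":56,"erg":5,"ie":15,"k":14,"pus":55,"xu":59}
After op 8 (replace /ie 80): {"clk":56,"erg":5,"ie":80,"k":14,"pus":55,"xu":59}
After op 9 (remove /ie): {"clk":56,"erg":5,"k":14,"pus":55,"xu":59}
After op 10 (replace /k 54): {"clk":56,"erg":5,"k":54,"pus":55,"xu":59}
After op 11 (replace /xu 70): {"clk":56,"erg":5,"k":54,"pus":55,"xu":70}
After op 12 (remove /xu): {"clk":56,"erg":5,"k":54,"pus":55}
After op 13 (replace /pus 66): {"clk":56,"erg":5,"k":54,"pus":66}
After op 14 (replace /k 58): {"clk":56,"erg":5,"k":58,"pus":66}
After op 15 (add /ewz 5): {"clk":56,"erg":5,"ewz":5,"k":58,"pus":66}
After op 16 (add /clk 53): {"clk":53,"erg":5,"ewz":5,"k":58,"pus":66}
After op 17 (remove /k): {"clk":53,"erg":5,"ewz":5,"pus":66}
After op 18 (add /pus 35): {"clk":53,"erg":5,"ewz":5,"pus":35}
After op 19 (add /c 64): {"c":64,"clk":53,"erg":5,"ewz":5,"pus":35}
Value at /c: 64

Answer: 64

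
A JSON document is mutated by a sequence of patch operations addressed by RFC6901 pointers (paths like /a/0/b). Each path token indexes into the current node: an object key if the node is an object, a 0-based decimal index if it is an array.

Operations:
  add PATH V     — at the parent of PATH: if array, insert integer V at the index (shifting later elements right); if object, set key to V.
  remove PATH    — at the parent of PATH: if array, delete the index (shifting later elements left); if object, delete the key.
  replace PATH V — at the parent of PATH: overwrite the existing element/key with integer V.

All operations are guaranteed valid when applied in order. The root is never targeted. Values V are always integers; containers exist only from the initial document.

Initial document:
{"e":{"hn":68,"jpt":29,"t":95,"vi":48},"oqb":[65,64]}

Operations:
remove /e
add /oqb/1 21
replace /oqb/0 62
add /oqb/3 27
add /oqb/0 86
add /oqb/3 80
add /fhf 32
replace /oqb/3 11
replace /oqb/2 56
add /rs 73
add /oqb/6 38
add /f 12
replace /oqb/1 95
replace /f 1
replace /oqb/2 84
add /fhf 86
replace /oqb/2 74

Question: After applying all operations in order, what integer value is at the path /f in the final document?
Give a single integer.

Answer: 1

Derivation:
After op 1 (remove /e): {"oqb":[65,64]}
After op 2 (add /oqb/1 21): {"oqb":[65,21,64]}
After op 3 (replace /oqb/0 62): {"oqb":[62,21,64]}
After op 4 (add /oqb/3 27): {"oqb":[62,21,64,27]}
After op 5 (add /oqb/0 86): {"oqb":[86,62,21,64,27]}
After op 6 (add /oqb/3 80): {"oqb":[86,62,21,80,64,27]}
After op 7 (add /fhf 32): {"fhf":32,"oqb":[86,62,21,80,64,27]}
After op 8 (replace /oqb/3 11): {"fhf":32,"oqb":[86,62,21,11,64,27]}
After op 9 (replace /oqb/2 56): {"fhf":32,"oqb":[86,62,56,11,64,27]}
After op 10 (add /rs 73): {"fhf":32,"oqb":[86,62,56,11,64,27],"rs":73}
After op 11 (add /oqb/6 38): {"fhf":32,"oqb":[86,62,56,11,64,27,38],"rs":73}
After op 12 (add /f 12): {"f":12,"fhf":32,"oqb":[86,62,56,11,64,27,38],"rs":73}
After op 13 (replace /oqb/1 95): {"f":12,"fhf":32,"oqb":[86,95,56,11,64,27,38],"rs":73}
After op 14 (replace /f 1): {"f":1,"fhf":32,"oqb":[86,95,56,11,64,27,38],"rs":73}
After op 15 (replace /oqb/2 84): {"f":1,"fhf":32,"oqb":[86,95,84,11,64,27,38],"rs":73}
After op 16 (add /fhf 86): {"f":1,"fhf":86,"oqb":[86,95,84,11,64,27,38],"rs":73}
After op 17 (replace /oqb/2 74): {"f":1,"fhf":86,"oqb":[86,95,74,11,64,27,38],"rs":73}
Value at /f: 1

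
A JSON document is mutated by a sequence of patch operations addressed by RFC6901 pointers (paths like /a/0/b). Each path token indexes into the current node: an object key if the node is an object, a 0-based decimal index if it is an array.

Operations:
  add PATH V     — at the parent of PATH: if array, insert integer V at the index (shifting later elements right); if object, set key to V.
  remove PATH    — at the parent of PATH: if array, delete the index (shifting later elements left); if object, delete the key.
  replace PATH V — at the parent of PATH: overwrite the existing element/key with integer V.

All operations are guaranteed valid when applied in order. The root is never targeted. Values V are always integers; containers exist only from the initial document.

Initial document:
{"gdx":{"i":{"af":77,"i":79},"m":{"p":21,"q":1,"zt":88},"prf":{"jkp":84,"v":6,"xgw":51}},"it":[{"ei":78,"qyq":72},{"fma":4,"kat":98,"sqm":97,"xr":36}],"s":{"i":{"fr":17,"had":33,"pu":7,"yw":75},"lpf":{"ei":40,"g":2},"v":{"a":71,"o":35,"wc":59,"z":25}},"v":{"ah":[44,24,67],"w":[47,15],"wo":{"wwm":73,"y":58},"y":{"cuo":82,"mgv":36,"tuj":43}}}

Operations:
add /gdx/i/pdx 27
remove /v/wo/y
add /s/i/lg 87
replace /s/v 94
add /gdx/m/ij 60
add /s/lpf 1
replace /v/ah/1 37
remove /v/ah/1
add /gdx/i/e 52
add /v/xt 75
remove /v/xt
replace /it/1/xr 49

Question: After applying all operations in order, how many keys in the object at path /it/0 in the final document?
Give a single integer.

Answer: 2

Derivation:
After op 1 (add /gdx/i/pdx 27): {"gdx":{"i":{"af":77,"i":79,"pdx":27},"m":{"p":21,"q":1,"zt":88},"prf":{"jkp":84,"v":6,"xgw":51}},"it":[{"ei":78,"qyq":72},{"fma":4,"kat":98,"sqm":97,"xr":36}],"s":{"i":{"fr":17,"had":33,"pu":7,"yw":75},"lpf":{"ei":40,"g":2},"v":{"a":71,"o":35,"wc":59,"z":25}},"v":{"ah":[44,24,67],"w":[47,15],"wo":{"wwm":73,"y":58},"y":{"cuo":82,"mgv":36,"tuj":43}}}
After op 2 (remove /v/wo/y): {"gdx":{"i":{"af":77,"i":79,"pdx":27},"m":{"p":21,"q":1,"zt":88},"prf":{"jkp":84,"v":6,"xgw":51}},"it":[{"ei":78,"qyq":72},{"fma":4,"kat":98,"sqm":97,"xr":36}],"s":{"i":{"fr":17,"had":33,"pu":7,"yw":75},"lpf":{"ei":40,"g":2},"v":{"a":71,"o":35,"wc":59,"z":25}},"v":{"ah":[44,24,67],"w":[47,15],"wo":{"wwm":73},"y":{"cuo":82,"mgv":36,"tuj":43}}}
After op 3 (add /s/i/lg 87): {"gdx":{"i":{"af":77,"i":79,"pdx":27},"m":{"p":21,"q":1,"zt":88},"prf":{"jkp":84,"v":6,"xgw":51}},"it":[{"ei":78,"qyq":72},{"fma":4,"kat":98,"sqm":97,"xr":36}],"s":{"i":{"fr":17,"had":33,"lg":87,"pu":7,"yw":75},"lpf":{"ei":40,"g":2},"v":{"a":71,"o":35,"wc":59,"z":25}},"v":{"ah":[44,24,67],"w":[47,15],"wo":{"wwm":73},"y":{"cuo":82,"mgv":36,"tuj":43}}}
After op 4 (replace /s/v 94): {"gdx":{"i":{"af":77,"i":79,"pdx":27},"m":{"p":21,"q":1,"zt":88},"prf":{"jkp":84,"v":6,"xgw":51}},"it":[{"ei":78,"qyq":72},{"fma":4,"kat":98,"sqm":97,"xr":36}],"s":{"i":{"fr":17,"had":33,"lg":87,"pu":7,"yw":75},"lpf":{"ei":40,"g":2},"v":94},"v":{"ah":[44,24,67],"w":[47,15],"wo":{"wwm":73},"y":{"cuo":82,"mgv":36,"tuj":43}}}
After op 5 (add /gdx/m/ij 60): {"gdx":{"i":{"af":77,"i":79,"pdx":27},"m":{"ij":60,"p":21,"q":1,"zt":88},"prf":{"jkp":84,"v":6,"xgw":51}},"it":[{"ei":78,"qyq":72},{"fma":4,"kat":98,"sqm":97,"xr":36}],"s":{"i":{"fr":17,"had":33,"lg":87,"pu":7,"yw":75},"lpf":{"ei":40,"g":2},"v":94},"v":{"ah":[44,24,67],"w":[47,15],"wo":{"wwm":73},"y":{"cuo":82,"mgv":36,"tuj":43}}}
After op 6 (add /s/lpf 1): {"gdx":{"i":{"af":77,"i":79,"pdx":27},"m":{"ij":60,"p":21,"q":1,"zt":88},"prf":{"jkp":84,"v":6,"xgw":51}},"it":[{"ei":78,"qyq":72},{"fma":4,"kat":98,"sqm":97,"xr":36}],"s":{"i":{"fr":17,"had":33,"lg":87,"pu":7,"yw":75},"lpf":1,"v":94},"v":{"ah":[44,24,67],"w":[47,15],"wo":{"wwm":73},"y":{"cuo":82,"mgv":36,"tuj":43}}}
After op 7 (replace /v/ah/1 37): {"gdx":{"i":{"af":77,"i":79,"pdx":27},"m":{"ij":60,"p":21,"q":1,"zt":88},"prf":{"jkp":84,"v":6,"xgw":51}},"it":[{"ei":78,"qyq":72},{"fma":4,"kat":98,"sqm":97,"xr":36}],"s":{"i":{"fr":17,"had":33,"lg":87,"pu":7,"yw":75},"lpf":1,"v":94},"v":{"ah":[44,37,67],"w":[47,15],"wo":{"wwm":73},"y":{"cuo":82,"mgv":36,"tuj":43}}}
After op 8 (remove /v/ah/1): {"gdx":{"i":{"af":77,"i":79,"pdx":27},"m":{"ij":60,"p":21,"q":1,"zt":88},"prf":{"jkp":84,"v":6,"xgw":51}},"it":[{"ei":78,"qyq":72},{"fma":4,"kat":98,"sqm":97,"xr":36}],"s":{"i":{"fr":17,"had":33,"lg":87,"pu":7,"yw":75},"lpf":1,"v":94},"v":{"ah":[44,67],"w":[47,15],"wo":{"wwm":73},"y":{"cuo":82,"mgv":36,"tuj":43}}}
After op 9 (add /gdx/i/e 52): {"gdx":{"i":{"af":77,"e":52,"i":79,"pdx":27},"m":{"ij":60,"p":21,"q":1,"zt":88},"prf":{"jkp":84,"v":6,"xgw":51}},"it":[{"ei":78,"qyq":72},{"fma":4,"kat":98,"sqm":97,"xr":36}],"s":{"i":{"fr":17,"had":33,"lg":87,"pu":7,"yw":75},"lpf":1,"v":94},"v":{"ah":[44,67],"w":[47,15],"wo":{"wwm":73},"y":{"cuo":82,"mgv":36,"tuj":43}}}
After op 10 (add /v/xt 75): {"gdx":{"i":{"af":77,"e":52,"i":79,"pdx":27},"m":{"ij":60,"p":21,"q":1,"zt":88},"prf":{"jkp":84,"v":6,"xgw":51}},"it":[{"ei":78,"qyq":72},{"fma":4,"kat":98,"sqm":97,"xr":36}],"s":{"i":{"fr":17,"had":33,"lg":87,"pu":7,"yw":75},"lpf":1,"v":94},"v":{"ah":[44,67],"w":[47,15],"wo":{"wwm":73},"xt":75,"y":{"cuo":82,"mgv":36,"tuj":43}}}
After op 11 (remove /v/xt): {"gdx":{"i":{"af":77,"e":52,"i":79,"pdx":27},"m":{"ij":60,"p":21,"q":1,"zt":88},"prf":{"jkp":84,"v":6,"xgw":51}},"it":[{"ei":78,"qyq":72},{"fma":4,"kat":98,"sqm":97,"xr":36}],"s":{"i":{"fr":17,"had":33,"lg":87,"pu":7,"yw":75},"lpf":1,"v":94},"v":{"ah":[44,67],"w":[47,15],"wo":{"wwm":73},"y":{"cuo":82,"mgv":36,"tuj":43}}}
After op 12 (replace /it/1/xr 49): {"gdx":{"i":{"af":77,"e":52,"i":79,"pdx":27},"m":{"ij":60,"p":21,"q":1,"zt":88},"prf":{"jkp":84,"v":6,"xgw":51}},"it":[{"ei":78,"qyq":72},{"fma":4,"kat":98,"sqm":97,"xr":49}],"s":{"i":{"fr":17,"had":33,"lg":87,"pu":7,"yw":75},"lpf":1,"v":94},"v":{"ah":[44,67],"w":[47,15],"wo":{"wwm":73},"y":{"cuo":82,"mgv":36,"tuj":43}}}
Size at path /it/0: 2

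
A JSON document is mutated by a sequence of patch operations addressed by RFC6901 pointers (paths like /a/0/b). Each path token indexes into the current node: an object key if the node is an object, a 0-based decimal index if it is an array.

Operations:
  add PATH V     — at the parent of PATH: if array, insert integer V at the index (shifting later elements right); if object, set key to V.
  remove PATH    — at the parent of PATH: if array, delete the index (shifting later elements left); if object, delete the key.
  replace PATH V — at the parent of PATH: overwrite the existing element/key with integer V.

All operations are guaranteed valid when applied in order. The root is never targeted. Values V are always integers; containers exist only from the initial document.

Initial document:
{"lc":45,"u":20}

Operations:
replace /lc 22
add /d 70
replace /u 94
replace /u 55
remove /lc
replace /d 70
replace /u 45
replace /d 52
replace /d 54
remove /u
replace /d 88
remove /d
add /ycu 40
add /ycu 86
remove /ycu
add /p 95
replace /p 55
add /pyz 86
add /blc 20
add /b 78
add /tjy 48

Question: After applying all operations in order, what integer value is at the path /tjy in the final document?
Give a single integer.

Answer: 48

Derivation:
After op 1 (replace /lc 22): {"lc":22,"u":20}
After op 2 (add /d 70): {"d":70,"lc":22,"u":20}
After op 3 (replace /u 94): {"d":70,"lc":22,"u":94}
After op 4 (replace /u 55): {"d":70,"lc":22,"u":55}
After op 5 (remove /lc): {"d":70,"u":55}
After op 6 (replace /d 70): {"d":70,"u":55}
After op 7 (replace /u 45): {"d":70,"u":45}
After op 8 (replace /d 52): {"d":52,"u":45}
After op 9 (replace /d 54): {"d":54,"u":45}
After op 10 (remove /u): {"d":54}
After op 11 (replace /d 88): {"d":88}
After op 12 (remove /d): {}
After op 13 (add /ycu 40): {"ycu":40}
After op 14 (add /ycu 86): {"ycu":86}
After op 15 (remove /ycu): {}
After op 16 (add /p 95): {"p":95}
After op 17 (replace /p 55): {"p":55}
After op 18 (add /pyz 86): {"p":55,"pyz":86}
After op 19 (add /blc 20): {"blc":20,"p":55,"pyz":86}
After op 20 (add /b 78): {"b":78,"blc":20,"p":55,"pyz":86}
After op 21 (add /tjy 48): {"b":78,"blc":20,"p":55,"pyz":86,"tjy":48}
Value at /tjy: 48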